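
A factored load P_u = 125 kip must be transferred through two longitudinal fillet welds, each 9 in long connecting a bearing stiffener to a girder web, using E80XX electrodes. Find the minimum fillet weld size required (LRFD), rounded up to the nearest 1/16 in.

w = 5/16 in

E80XX → F_EXX = 80 ksi.
Total weld length L = 18 in.
Required throat t_e = P_u / (φ × 0.6 F_EXX × L) = 125 / (0.75 × 0.6 × 80 × 18) = 0.1929 in.
Required leg w = t_e / 0.707 = 0.2728 in → use 5/16 in.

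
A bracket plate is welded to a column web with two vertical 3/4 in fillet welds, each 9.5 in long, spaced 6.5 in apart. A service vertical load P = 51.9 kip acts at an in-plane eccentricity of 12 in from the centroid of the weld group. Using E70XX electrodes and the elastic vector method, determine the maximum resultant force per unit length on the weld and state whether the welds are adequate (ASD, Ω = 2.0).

E70XX → F_EXX = 70 ksi.
Total weld length L_w = 19 in. Treat welds as unit-width lines.
Polar moment about centroid: J = 2[d³/12 + d(b/2)²] = 2[9.5³/12 + 9.5×3.25²] = 343.6 in³.
Direct shear f_v = P/L_w = 51.9 / 19 = 2.732 kip/in (vertical).
Torsion M = P·e = 51.9 × 12 = 622.8 kip·in.
Critical point at (x, y) = (3.25, 4.75) from centroid. f_tx = M·y/J = 8.61 kip/in; f_ty = M·x/J = 5.891 kip/in.
Resultant f_max = √[f_tx² + (f_v + f_ty)²] = √[8.61² + (2.732 + 5.891)²] = 12.19 kip/in.
Capacity per unit length: r_n/Ω = (1/2.0) × 0.6 × 70 × (0.707 × 0.75) = 11.14 kip/in.
12.19 > 11.14 → NOT adequate.

f_max ≈ 12.2 kip/in; NOT adequate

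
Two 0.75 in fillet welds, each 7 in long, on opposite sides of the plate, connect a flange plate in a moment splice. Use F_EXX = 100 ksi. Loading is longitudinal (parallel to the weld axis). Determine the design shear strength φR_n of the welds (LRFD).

Effective throat t_e = 0.707 × 0.75 = 0.5302 in.
Total length L = 14 in; A_we = 0.5302 × 14 = 7.423 in².
F_nw = 0.6 F_EXX = 0.6 × 100 = 60 ksi.
φR_n = 0.75 × 60 × 7.423 = 334.1 kips.

φR_n ≈ 334 kips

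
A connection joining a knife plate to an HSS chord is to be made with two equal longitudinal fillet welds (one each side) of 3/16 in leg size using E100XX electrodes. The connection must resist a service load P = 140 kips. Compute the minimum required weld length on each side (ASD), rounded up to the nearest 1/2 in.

E100XX → F_EXX = 100 ksi.
Throat t_e = 0.707 × 0.1875 = 0.1326 in.
r_n/Ω = (0.6 × 100 × 0.1326) / 2.0 = 3.977 kip/in.
L_req = P / (r_n/Ω) = 140 / 3.977 = 35.2 in total.
Per side: 35.2 / 2 = 17.6 in.
Round up → use L = 18 in on each side.

L = 18 in on each side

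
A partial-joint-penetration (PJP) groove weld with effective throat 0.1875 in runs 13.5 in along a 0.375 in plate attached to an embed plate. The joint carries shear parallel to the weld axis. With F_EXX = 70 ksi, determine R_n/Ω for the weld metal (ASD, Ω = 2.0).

R_n/Ω ≈ 53.2 kip

Effective throat (given) t_e = 0.1875 in.
A_we = 0.1875 × 13.5 = 2.531 in².
F_nw = 0.6 F_EXX = 42 ksi.
R_n/Ω = (42 × 2.531) / 2.0 = 53.16 kip.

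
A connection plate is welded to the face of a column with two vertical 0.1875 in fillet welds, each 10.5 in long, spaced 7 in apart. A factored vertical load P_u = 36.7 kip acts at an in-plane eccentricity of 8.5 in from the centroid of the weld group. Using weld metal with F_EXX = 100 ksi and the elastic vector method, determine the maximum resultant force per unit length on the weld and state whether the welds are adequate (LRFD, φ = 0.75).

Total weld length L_w = 21 in. Treat welds as unit-width lines.
Polar moment about centroid: J = 2[d³/12 + d(b/2)²] = 2[10.5³/12 + 10.5×3.5²] = 450.2 in³.
Direct shear f_v = P/L_w = 36.7 / 21 = 1.748 kip/in (vertical).
Torsion M = P·e = 36.7 × 8.5 = 311.95 kip·in.
Critical point at (x, y) = (3.5, 5.25) from centroid. f_tx = M·y/J = 3.638 kip/in; f_ty = M·x/J = 2.425 kip/in.
Resultant f_max = √[f_tx² + (f_v + f_ty)²] = √[3.638² + (1.748 + 2.425)²] = 5.536 kip/in.
Capacity per unit length: φr_n = 0.75 × 0.6 × 100 × (0.707 × 0.1875) = 5.965 kip/in.
5.536 ≤ 5.965 → adequate.

f_max ≈ 5.54 kip/in; adequate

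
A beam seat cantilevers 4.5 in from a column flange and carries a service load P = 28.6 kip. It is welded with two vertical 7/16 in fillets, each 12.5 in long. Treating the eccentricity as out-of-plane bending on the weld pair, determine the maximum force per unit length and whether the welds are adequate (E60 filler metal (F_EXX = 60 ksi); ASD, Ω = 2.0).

f_max ≈ 2.72 kip/in; adequate

L_w = 2 × 12.5 = 25 in; section modulus (unit throat) S = 2 × L²/6 = 52.08 in².
Direct shear f_v = P/L_w = 28.6/25 = 1.144 kip/in.
Moment M = P × e = 28.6 × 4.5 = 128.7 kip·in; bending f_b = M/S = 2.471 kip/in.
f_max = √(f_v² + f_b²) = √(1.144² + 2.471²) = 2.723 kip/in.
r_n/Ω = (1/2.0) × 0.6 × 60 × (0.707 × 0.4375) = 5.568 kip/in → adequate.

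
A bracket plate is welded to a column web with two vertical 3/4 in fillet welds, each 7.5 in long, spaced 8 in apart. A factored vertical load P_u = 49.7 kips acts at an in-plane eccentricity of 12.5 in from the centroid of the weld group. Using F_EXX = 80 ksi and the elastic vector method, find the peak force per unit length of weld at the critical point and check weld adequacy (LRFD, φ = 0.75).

Total weld length L_w = 15 in. Treat welds as unit-width lines.
Polar moment about centroid: J = 2[d³/12 + d(b/2)²] = 2[7.5³/12 + 7.5×4²] = 310.3 in³.
Direct shear f_v = P/L_w = 49.7 / 15 = 3.313 kip/in (vertical).
Torsion M = P·e = 49.7 × 12.5 = 621.25 kip·in.
Critical point at (x, y) = (4, 3.75) from centroid. f_tx = M·y/J = 7.508 kip/in; f_ty = M·x/J = 8.008 kip/in.
Resultant f_max = √[f_tx² + (f_v + f_ty)²] = √[7.508² + (3.313 + 8.008)²] = 13.58 kip/in.
Capacity per unit length: φr_n = 0.75 × 0.6 × 80 × (0.707 × 0.75) = 19.09 kip/in.
13.58 ≤ 19.09 → adequate.

f_max ≈ 13.6 kip/in; adequate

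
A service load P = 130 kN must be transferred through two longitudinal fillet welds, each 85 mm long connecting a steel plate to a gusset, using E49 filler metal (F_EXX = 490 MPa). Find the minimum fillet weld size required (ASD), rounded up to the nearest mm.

w = 8 mm

Total weld length L = 170 mm.
Required throat t_e = P × Ω / (0.6 F_EXX × L) = 130 × 2.0 / (0.6 × 490 × 170 × 10⁻³) = 5.202 mm.
Required leg w = t_e / 0.707 = 7.358 mm → use 8 mm.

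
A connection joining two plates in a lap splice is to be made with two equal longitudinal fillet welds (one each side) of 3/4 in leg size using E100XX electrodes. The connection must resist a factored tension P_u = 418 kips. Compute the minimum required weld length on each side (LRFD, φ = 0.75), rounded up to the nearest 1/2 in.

L = 9 in on each side

E100XX → F_EXX = 100 ksi.
Throat t_e = 0.707 × 0.75 = 0.5302 in.
φr_n = 0.75 × 0.6 × 100 × 0.5302 = 23.86 kips/in.
L_req = P_u / φr_n = 418 / 23.86 = 17.52 in total.
Per side: 17.52 / 2 = 8.759 in.
Round up → use L = 9 in on each side.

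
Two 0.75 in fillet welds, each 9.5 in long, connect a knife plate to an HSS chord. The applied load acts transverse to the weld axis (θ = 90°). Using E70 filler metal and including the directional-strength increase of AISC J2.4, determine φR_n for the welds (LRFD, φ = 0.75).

E70XX → F_EXX = 70 ksi.
t_e = 0.707 × 0.75 = 0.5302 in; A_we = 0.5302 × 19 = 10.07 in².
Directional factor: 1.0 + 0.5 sin^1.5(90°) = 1.5.
F_nw = 0.6 × 70 × 1.5 = 63 ksi.
φR_n = 0.75 × 63 × 10.07 = 476 kip.

φR_n ≈ 476 kip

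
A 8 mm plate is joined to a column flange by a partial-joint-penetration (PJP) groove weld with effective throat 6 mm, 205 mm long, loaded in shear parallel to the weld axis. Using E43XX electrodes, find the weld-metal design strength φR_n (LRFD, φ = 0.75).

φR_n ≈ 238 kN

E43XX → F_EXX = 430 MPa.
Effective throat (given) t_e = 6 mm.
A_we = 6 × 205 = 1230 mm².
F_nw = 0.6 F_EXX = 258 MPa.
φR_n = 0.75 × 258 × 1230 × 10⁻³ = 238 kN.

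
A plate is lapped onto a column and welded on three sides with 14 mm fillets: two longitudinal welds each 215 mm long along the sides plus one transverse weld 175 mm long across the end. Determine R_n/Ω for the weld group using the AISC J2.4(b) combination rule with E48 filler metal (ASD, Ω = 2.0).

E48XX → F_EXX = 480 MPa.
t_e = 0.707 × 14 = 9.898 mm.
R_nwl = 0.6 × 480 × 9.898 × 430 × 10⁻³ = 1226 kN (longitudinal, 2 welds).
R_nwt = 0.6 × 480 × 9.898 × 175 × 10⁻³ = 498.9 kN (transverse, base value).
(i) R_nwl + R_nwt = 1725 kN; (ii) 0.85 R_nwl + 1.5 R_nwt = 1790 kN.
R_n = max = 1790 kN [governs: (ii)]; R_n/Ω = 895.1 kN.

R_n/Ω ≈ 895 kN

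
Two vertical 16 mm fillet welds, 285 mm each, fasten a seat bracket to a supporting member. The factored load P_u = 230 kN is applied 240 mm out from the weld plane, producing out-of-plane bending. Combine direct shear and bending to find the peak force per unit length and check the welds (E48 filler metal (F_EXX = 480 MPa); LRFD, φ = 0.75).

f_max ≈ 2080 N/mm; adequate

L_w = 2 × 285 = 570 mm; section modulus (unit throat) S = 2 × L²/6 = 27080 mm².
Direct shear f_v = P/L_w = 230×10³/570 = 403.5 N/mm.
Moment M = P × e = 230×10³ × 240 = 55200000 N·mm; bending f_b = M/S = 2039 N/mm.
f_max = √(f_v² + f_b²) = √(403.5² + 2039²) = 2078 N/mm.
φr_n = 0.75 × 0.6 × 480 × (0.707 × 16) = 2443 N/mm → adequate.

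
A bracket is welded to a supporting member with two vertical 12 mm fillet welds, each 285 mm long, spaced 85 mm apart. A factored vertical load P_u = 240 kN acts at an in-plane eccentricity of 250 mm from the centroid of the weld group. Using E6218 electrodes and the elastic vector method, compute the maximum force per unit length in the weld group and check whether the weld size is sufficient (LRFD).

f_max ≈ 1990 N/mm; adequate

E62XX → F_EXX = 620 MPa.
Total weld length L_w = 570 mm. Treat welds as unit-width lines.
Polar moment about centroid: J = 2[d³/12 + d(b/2)²] = 2[285³/12 + 285×42.5²] = 4888000 mm³.
Direct shear f_v = P/L_w = 240×10³ / 570 = 421.1 N/mm (vertical).
Torsion M = P·e = 240×10³ × 250 = 60000000 N·mm.
Critical point at (x, y) = (42.5, 142.5) from centroid. f_tx = M·y/J = 1749 N/mm; f_ty = M·x/J = 521.7 N/mm.
Resultant f_max = √[f_tx² + (f_v + f_ty)²] = √[1749² + (421.1 + 521.7)²] = 1987 N/mm.
Capacity per unit length: φr_n = 0.75 × 0.6 × 620 × (0.707 × 12) = 2367 N/mm.
1987 ≤ 2367 → adequate.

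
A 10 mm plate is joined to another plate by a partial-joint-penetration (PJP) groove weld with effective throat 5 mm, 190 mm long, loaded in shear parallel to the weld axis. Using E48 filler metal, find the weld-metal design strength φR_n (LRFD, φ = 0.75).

E48XX → F_EXX = 480 MPa.
Effective throat (given) t_e = 5 mm.
A_we = 5 × 190 = 950 mm².
F_nw = 0.6 F_EXX = 288 MPa.
φR_n = 0.75 × 288 × 950 × 10⁻³ = 205.2 kN.

φR_n ≈ 205 kN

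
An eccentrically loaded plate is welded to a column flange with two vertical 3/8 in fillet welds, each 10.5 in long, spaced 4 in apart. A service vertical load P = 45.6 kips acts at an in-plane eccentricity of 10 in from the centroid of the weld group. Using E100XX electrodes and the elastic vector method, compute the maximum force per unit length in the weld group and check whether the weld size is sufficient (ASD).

E100XX → F_EXX = 100 ksi.
Total weld length L_w = 21 in. Treat welds as unit-width lines.
Polar moment about centroid: J = 2[d³/12 + d(b/2)²] = 2[10.5³/12 + 10.5×2²] = 276.9 in³.
Direct shear f_v = P/L_w = 45.6 / 21 = 2.171 kip/in (vertical).
Torsion M = P·e = 45.6 × 10 = 456 kip·in.
Critical point at (x, y) = (2, 5.25) from centroid. f_tx = M·y/J = 8.645 kip/in; f_ty = M·x/J = 3.293 kip/in.
Resultant f_max = √[f_tx² + (f_v + f_ty)²] = √[8.645² + (2.171 + 3.293)²] = 10.23 kip/in.
Capacity per unit length: r_n/Ω = (1/2.0) × 0.6 × 100 × (0.707 × 0.375) = 7.954 kip/in.
10.23 > 7.954 → NOT adequate.

f_max ≈ 10.2 kip/in; NOT adequate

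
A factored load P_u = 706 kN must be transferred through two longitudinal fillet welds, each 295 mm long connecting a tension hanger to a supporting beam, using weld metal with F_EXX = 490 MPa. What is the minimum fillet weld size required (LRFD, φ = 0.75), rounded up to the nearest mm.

w = 8 mm

Total weld length L = 590 mm.
Required throat t_e = P_u / (φ × 0.6 F_EXX × L) = 706 / (0.75 × 0.6 × 490 × 590 × 10⁻³) = 5.427 mm.
Required leg w = t_e / 0.707 = 7.676 mm → use 8 mm.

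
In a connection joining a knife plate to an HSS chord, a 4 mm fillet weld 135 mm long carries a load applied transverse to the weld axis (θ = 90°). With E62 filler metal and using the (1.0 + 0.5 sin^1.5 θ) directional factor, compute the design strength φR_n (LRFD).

φR_n ≈ 160 kN

E62XX → F_EXX = 620 MPa.
t_e = 0.707 × 4 = 2.828 mm; A_we = 2.828 × 135 = 381.8 mm².
Directional factor: 1.0 + 0.5 sin^1.5(90°) = 1.5.
F_nw = 0.6 × 620 × 1.5 = 558 MPa.
φR_n = 0.75 × 558 × 381.8 × 10⁻³ = 159.8 kN.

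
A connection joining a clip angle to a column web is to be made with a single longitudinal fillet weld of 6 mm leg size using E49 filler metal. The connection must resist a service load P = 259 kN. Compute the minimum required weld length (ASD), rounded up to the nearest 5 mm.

L = 420 mm

E49XX → F_EXX = 490 MPa.
Throat t_e = 0.707 × 6 = 4.242 mm.
r_n/Ω = (0.6 × 490 × 4.242) / 2.0 = 623.6 N/mm = 0.6236 kN/mm.
L_req = P / (r_n/Ω) = 259 / 0.6236 = 415.3 mm total.
Round up → use L = 420 mm.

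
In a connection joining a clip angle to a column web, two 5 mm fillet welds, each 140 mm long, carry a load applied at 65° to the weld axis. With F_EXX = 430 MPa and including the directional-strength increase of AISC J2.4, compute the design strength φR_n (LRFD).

t_e = 0.707 × 5 = 3.535 mm; A_we = 3.535 × 280 = 989.8 mm².
Directional factor: 1.0 + 0.5 sin^1.5(65°) = 1.431.
F_nw = 0.6 × 430 × 1.431 = 369.3 MPa.
φR_n = 0.75 × 369.3 × 989.8 × 10⁻³ = 274.2 kN.

φR_n ≈ 274 kN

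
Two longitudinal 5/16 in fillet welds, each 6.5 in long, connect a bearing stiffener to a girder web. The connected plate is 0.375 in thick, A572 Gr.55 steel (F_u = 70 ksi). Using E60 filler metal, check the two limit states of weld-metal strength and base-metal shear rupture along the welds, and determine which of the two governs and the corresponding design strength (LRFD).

E60XX → F_EXX = 60 ksi.
t_e = 0.707 × 0.3125 = 0.2209 in; L = 13 in.
Weld metal: φR_n = 0.75 × 0.6 × 60 × 0.2209 × 13 = 77.55 kip.
Base metal (shear rupture): φR_n = 0.75 × 0.6 × 70 × 0.375 × 13 = 153.6 kip.
Governing: weld metal.

φR_n ≈ 77.5 kip (weld metal governs)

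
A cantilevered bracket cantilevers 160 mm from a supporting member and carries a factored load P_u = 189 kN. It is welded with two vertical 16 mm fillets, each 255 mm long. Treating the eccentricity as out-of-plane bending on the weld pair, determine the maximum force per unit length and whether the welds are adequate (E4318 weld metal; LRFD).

f_max ≈ 1440 N/mm; adequate

E43XX → F_EXX = 430 MPa.
L_w = 2 × 255 = 510 mm; section modulus (unit throat) S = 2 × L²/6 = 21680 mm².
Direct shear f_v = P/L_w = 189×10³/510 = 370.6 N/mm.
Moment M = P × e = 189×10³ × 160 = 30240000 N·mm; bending f_b = M/S = 1395 N/mm.
f_max = √(f_v² + f_b²) = √(370.6² + 1395²) = 1444 N/mm.
φr_n = 0.75 × 0.6 × 430 × (0.707 × 16) = 2189 N/mm → adequate.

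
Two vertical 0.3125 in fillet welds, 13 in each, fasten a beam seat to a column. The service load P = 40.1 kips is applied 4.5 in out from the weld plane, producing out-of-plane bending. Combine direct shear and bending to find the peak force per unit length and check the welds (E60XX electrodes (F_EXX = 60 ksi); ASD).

L_w = 2 × 13 = 26 in; section modulus (unit throat) S = 2 × L²/6 = 56.33 in².
Direct shear f_v = P/L_w = 40.1/26 = 1.542 kip/in.
Moment M = P × e = 40.1 × 4.5 = 180.45 kip·in; bending f_b = M/S = 3.203 kip/in.
f_max = √(f_v² + f_b²) = √(1.542² + 3.203²) = 3.555 kip/in.
r_n/Ω = (1/2.0) × 0.6 × 60 × (0.707 × 0.3125) = 3.977 kip/in → adequate.

f_max ≈ 3.56 kip/in; adequate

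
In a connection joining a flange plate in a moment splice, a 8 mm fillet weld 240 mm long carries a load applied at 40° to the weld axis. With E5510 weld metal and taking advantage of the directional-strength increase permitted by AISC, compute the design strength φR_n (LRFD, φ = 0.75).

φR_n ≈ 423 kN

E55XX → F_EXX = 550 MPa.
t_e = 0.707 × 8 = 5.656 mm; A_we = 5.656 × 240 = 1357 mm².
Directional factor: 1.0 + 0.5 sin^1.5(40°) = 1.258.
F_nw = 0.6 × 550 × 1.258 = 415 MPa.
φR_n = 0.75 × 415 × 1357 × 10⁻³ = 422.5 kN.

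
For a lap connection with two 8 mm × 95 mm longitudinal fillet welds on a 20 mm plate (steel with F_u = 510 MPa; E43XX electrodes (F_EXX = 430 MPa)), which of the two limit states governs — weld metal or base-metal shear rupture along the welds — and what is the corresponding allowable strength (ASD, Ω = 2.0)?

R_n/Ω ≈ 139 kN (weld metal governs)

t_e = 0.707 × 8 = 5.656 mm; L = 190 mm.
Weld metal: R_n/Ω = (1/2.0) × 0.6 × 430 × 5.656 × 190 × 10⁻³ = 138.6 kN.
Base metal (shear rupture): R_n/Ω = (1/2.0) × 0.6 × 510 × 20 × 190 × 10⁻³ = 581.4 kN.
Governing: weld metal.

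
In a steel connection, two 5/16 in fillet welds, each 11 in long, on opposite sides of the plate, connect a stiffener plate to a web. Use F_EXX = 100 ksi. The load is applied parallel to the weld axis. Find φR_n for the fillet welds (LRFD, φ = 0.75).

φR_n ≈ 219 kip

Effective throat t_e = 0.707 × 0.3125 = 0.2209 in.
Total length L = 22 in; A_we = 0.2209 × 22 = 4.861 in².
F_nw = 0.6 F_EXX = 0.6 × 100 = 60 ksi.
φR_n = 0.75 × 60 × 4.861 = 218.7 kip.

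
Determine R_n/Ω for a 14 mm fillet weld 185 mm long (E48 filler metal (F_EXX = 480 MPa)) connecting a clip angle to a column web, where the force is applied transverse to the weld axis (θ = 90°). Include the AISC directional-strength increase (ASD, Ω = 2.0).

R_n/Ω ≈ 396 kN

t_e = 0.707 × 14 = 9.898 mm; A_we = 9.898 × 185 = 1831 mm².
Directional factor: 1.0 + 0.5 sin^1.5(90°) = 1.5.
F_nw = 0.6 × 480 × 1.5 = 432 MPa.
R_n/Ω = (432 × 1831) / 2.0 × 10⁻³ = 395.5 kN.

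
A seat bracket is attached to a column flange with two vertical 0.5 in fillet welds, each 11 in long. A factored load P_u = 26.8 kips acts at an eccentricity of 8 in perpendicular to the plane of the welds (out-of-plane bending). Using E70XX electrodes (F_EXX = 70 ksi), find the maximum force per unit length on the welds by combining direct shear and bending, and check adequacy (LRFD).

f_max ≈ 5.45 kip/in; adequate

L_w = 2 × 11 = 22 in; section modulus (unit throat) S = 2 × L²/6 = 40.33 in².
Direct shear f_v = P/L_w = 26.8/22 = 1.218 kip/in.
Moment M = P × e = 26.8 × 8 = 214.4 kip·in; bending f_b = M/S = 5.316 kip/in.
f_max = √(f_v² + f_b²) = √(1.218² + 5.316²) = 5.453 kip/in.
φr_n = 0.75 × 0.6 × 70 × (0.707 × 0.5) = 11.14 kip/in → adequate.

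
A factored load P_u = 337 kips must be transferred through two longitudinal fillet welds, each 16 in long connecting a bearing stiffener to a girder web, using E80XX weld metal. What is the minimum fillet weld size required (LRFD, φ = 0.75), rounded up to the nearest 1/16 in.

E80XX → F_EXX = 80 ksi.
Total weld length L = 32 in.
Required throat t_e = P_u / (φ × 0.6 F_EXX × L) = 337 / (0.75 × 0.6 × 80 × 32) = 0.2925 in.
Required leg w = t_e / 0.707 = 0.4138 in → use 7/16 in.

w = 7/16 in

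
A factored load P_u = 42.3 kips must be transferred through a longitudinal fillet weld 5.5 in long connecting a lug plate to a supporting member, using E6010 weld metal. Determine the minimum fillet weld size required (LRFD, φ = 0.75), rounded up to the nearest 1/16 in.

w = 7/16 in

E60XX → F_EXX = 60 ksi.
Total weld length L = 5.5 in.
Required throat t_e = P_u / (φ × 0.6 F_EXX × L) = 42.3 / (0.75 × 0.6 × 60 × 5.5) = 0.2848 in.
Required leg w = t_e / 0.707 = 0.4029 in → use 7/16 in.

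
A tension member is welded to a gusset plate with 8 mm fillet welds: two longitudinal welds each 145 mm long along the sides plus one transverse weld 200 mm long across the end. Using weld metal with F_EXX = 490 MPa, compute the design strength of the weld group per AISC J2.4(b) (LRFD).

t_e = 0.707 × 8 = 5.656 mm.
R_nwl = 0.6 × 490 × 5.656 × 290 × 10⁻³ = 482.2 kN (longitudinal, 2 welds).
R_nwt = 0.6 × 490 × 5.656 × 200 × 10⁻³ = 332.6 kN (transverse, base value).
(i) R_nwl + R_nwt = 814.8 kN; (ii) 0.85 R_nwl + 1.5 R_nwt = 908.8 kN.
R_n = max = 908.8 kN [governs: (ii)]; φR_n = 681.6 kN.

φR_n ≈ 682 kN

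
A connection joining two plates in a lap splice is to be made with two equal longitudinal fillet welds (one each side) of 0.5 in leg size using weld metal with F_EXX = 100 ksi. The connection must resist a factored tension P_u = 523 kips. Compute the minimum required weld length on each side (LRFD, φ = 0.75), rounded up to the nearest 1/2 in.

Throat t_e = 0.707 × 0.5 = 0.3535 in.
φr_n = 0.75 × 0.6 × 100 × 0.3535 = 15.91 kips/in.
L_req = P_u / φr_n = 523 / 15.91 = 32.88 in total.
Per side: 32.88 / 2 = 16.44 in.
Round up → use L = 16.5 in on each side.

L = 16.5 in on each side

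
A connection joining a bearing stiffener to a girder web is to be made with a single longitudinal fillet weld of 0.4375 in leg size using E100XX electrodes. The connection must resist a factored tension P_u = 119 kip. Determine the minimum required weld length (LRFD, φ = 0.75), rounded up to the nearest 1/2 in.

L = 9 in

E100XX → F_EXX = 100 ksi.
Throat t_e = 0.707 × 0.4375 = 0.3093 in.
φr_n = 0.75 × 0.6 × 100 × 0.3093 = 13.92 kip/in.
L_req = P_u / φr_n = 119 / 13.92 = 8.549 in total.
Round up → use L = 9 in.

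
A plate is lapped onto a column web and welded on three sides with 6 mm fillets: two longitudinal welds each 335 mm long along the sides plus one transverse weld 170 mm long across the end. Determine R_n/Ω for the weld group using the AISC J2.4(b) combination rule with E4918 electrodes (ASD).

R_n/Ω ≈ 524 kN

E49XX → F_EXX = 490 MPa.
t_e = 0.707 × 6 = 4.242 mm.
R_nwl = 0.6 × 490 × 4.242 × 670 × 10⁻³ = 835.6 kN (longitudinal, 2 welds).
R_nwt = 0.6 × 490 × 4.242 × 170 × 10⁻³ = 212 kN (transverse, base value).
(i) R_nwl + R_nwt = 1048 kN; (ii) 0.85 R_nwl + 1.5 R_nwt = 1028 kN.
R_n = max = 1048 kN [governs: (i)]; R_n/Ω = 523.8 kN.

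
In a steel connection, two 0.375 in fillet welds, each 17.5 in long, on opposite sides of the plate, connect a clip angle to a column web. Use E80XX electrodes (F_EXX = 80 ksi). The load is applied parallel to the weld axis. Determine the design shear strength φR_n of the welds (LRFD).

φR_n ≈ 334 kips

Effective throat t_e = 0.707 × 0.375 = 0.2651 in.
Total length L = 35 in; A_we = 0.2651 × 35 = 9.279 in².
F_nw = 0.6 F_EXX = 0.6 × 80 = 48 ksi.
φR_n = 0.75 × 48 × 9.279 = 334.1 kips.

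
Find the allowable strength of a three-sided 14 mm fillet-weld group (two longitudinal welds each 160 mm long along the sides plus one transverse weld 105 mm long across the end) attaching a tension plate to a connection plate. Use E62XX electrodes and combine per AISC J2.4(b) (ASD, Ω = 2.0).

E62XX → F_EXX = 620 MPa.
t_e = 0.707 × 14 = 9.898 mm.
R_nwl = 0.6 × 620 × 9.898 × 320 × 10⁻³ = 1178 kN (longitudinal, 2 welds).
R_nwt = 0.6 × 620 × 9.898 × 105 × 10⁻³ = 386.6 kN (transverse, base value).
(i) R_nwl + R_nwt = 1565 kN; (ii) 0.85 R_nwl + 1.5 R_nwt = 1581 kN.
R_n = max = 1581 kN [governs: (ii)]; R_n/Ω = 790.7 kN.

R_n/Ω ≈ 791 kN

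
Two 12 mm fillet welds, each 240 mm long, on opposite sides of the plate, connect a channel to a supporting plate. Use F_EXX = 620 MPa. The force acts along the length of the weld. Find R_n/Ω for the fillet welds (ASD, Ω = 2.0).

R_n/Ω ≈ 757 kN

Effective throat t_e = 0.707 × 12 = 8.484 mm.
Total length L = 480 mm; A_we = 8.484 × 480 = 4072 mm².
F_nw = 0.6 F_EXX = 0.6 × 620 = 372 MPa.
R_n = 372 × 4072 × 10⁻³ = 1515 kN; R_n/Ω = 1515/2.0 = 757.5 kN.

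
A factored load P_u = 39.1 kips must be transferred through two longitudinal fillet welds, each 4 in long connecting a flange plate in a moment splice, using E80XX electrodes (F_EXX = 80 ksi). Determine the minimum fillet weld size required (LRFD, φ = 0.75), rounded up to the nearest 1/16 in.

w = 1/4 in

Total weld length L = 8 in.
Required throat t_e = P_u / (φ × 0.6 F_EXX × L) = 39.1 / (0.75 × 0.6 × 80 × 8) = 0.1358 in.
Required leg w = t_e / 0.707 = 0.192 in → use 1/4 in.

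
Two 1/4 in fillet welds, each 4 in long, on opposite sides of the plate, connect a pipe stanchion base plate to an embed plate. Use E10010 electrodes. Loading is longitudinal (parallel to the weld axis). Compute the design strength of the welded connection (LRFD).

E100XX → F_EXX = 100 ksi.
Effective throat t_e = 0.707 × 0.25 = 0.1767 in.
Total length L = 8 in; A_we = 0.1767 × 8 = 1.414 in².
F_nw = 0.6 F_EXX = 0.6 × 100 = 60 ksi.
φR_n = 0.75 × 60 × 1.414 = 63.63 kips.

φR_n ≈ 63.6 kips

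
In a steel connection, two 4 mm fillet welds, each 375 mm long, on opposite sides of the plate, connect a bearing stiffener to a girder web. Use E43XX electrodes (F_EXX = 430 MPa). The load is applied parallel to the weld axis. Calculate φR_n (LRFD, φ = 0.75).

φR_n ≈ 410 kN

Effective throat t_e = 0.707 × 4 = 2.828 mm.
Total length L = 750 mm; A_we = 2.828 × 750 = 2121 mm².
F_nw = 0.6 F_EXX = 0.6 × 430 = 258 MPa.
φR_n = 0.75 × 258 × 2121 × 10⁻³ = 410.4 kN.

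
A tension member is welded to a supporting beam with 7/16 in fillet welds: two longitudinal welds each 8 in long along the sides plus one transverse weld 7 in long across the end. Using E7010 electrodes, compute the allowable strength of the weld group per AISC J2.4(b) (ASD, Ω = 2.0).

R_n/Ω ≈ 157 kips

E70XX → F_EXX = 70 ksi.
t_e = 0.707 × 0.4375 = 0.3093 in.
R_nwl = 0.6 × 70 × 0.3093 × 16 = 207.9 kips (longitudinal, 2 welds).
R_nwt = 0.6 × 70 × 0.3093 × 7 = 90.94 kips (transverse, base value).
(i) R_nwl + R_nwt = 298.8 kips; (ii) 0.85 R_nwl + 1.5 R_nwt = 313.1 kips.
R_n = max = 313.1 kips [governs: (ii)]; R_n/Ω = 156.5 kips.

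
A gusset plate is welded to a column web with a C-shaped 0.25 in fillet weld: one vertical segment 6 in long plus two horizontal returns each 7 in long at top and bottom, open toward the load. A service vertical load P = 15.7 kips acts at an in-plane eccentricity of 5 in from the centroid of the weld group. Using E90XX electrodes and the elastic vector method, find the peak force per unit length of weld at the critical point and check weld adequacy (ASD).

f_max ≈ 2.39 kip/in; adequate

E90XX → F_EXX = 90 ksi.
Total weld length L_w = 20 in. Treat welds as unit-width lines.
Centroid: x̄ = 2×7×3.5 / 20 = 2.45 in from the vertical weld.
Polar moment about centroid: J = I_x + I_y = [6³/12 + 2×7×3²] + [6×2.45² + 2(7³/12 + 7×1.05²)] = 252.6 in³.
Direct shear f_v = P/L_w = 15.7 / 20 = 0.785 kip/in (vertical).
Torsion M = P·e = 15.7 × 5 = 78.5 kip·in.
Critical point at (x, y) = (4.55, 3) from centroid. f_tx = M·y/J = 0.9322 kip/in; f_ty = M·x/J = 1.414 kip/in.
Resultant f_max = √[f_tx² + (f_v + f_ty)²] = √[0.9322² + (0.785 + 1.414)²] = 2.388 kip/in.
Capacity per unit length: r_n/Ω = (1/2.0) × 0.6 × 90 × (0.707 × 0.25) = 4.772 kip/in.
2.388 ≤ 4.772 → adequate.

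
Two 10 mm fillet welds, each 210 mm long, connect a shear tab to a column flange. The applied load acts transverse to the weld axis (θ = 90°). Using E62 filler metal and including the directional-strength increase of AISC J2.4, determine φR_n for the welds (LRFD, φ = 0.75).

φR_n ≈ 1240 kN

E62XX → F_EXX = 620 MPa.
t_e = 0.707 × 10 = 7.07 mm; A_we = 7.07 × 420 = 2969 mm².
Directional factor: 1.0 + 0.5 sin^1.5(90°) = 1.5.
F_nw = 0.6 × 620 × 1.5 = 558 MPa.
φR_n = 0.75 × 558 × 2969 × 10⁻³ = 1243 kN.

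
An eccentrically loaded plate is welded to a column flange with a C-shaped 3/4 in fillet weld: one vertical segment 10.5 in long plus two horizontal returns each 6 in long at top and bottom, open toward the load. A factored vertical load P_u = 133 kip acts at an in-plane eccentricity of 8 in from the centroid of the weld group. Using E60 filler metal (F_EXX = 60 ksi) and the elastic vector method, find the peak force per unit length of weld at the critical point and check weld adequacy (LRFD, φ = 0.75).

Total weld length L_w = 22.5 in. Treat welds as unit-width lines.
Centroid: x̄ = 2×6×3 / 22.5 = 1.6 in from the vertical weld.
Polar moment about centroid: J = I_x + I_y = [10.5³/12 + 2×6×5.25²] + [10.5×1.6² + 2(6³/12 + 6×1.4²)] = 513.6 in³.
Direct shear f_v = P/L_w = 133 / 22.5 = 5.911 kip/in (vertical).
Torsion M = P·e = 133 × 8 = 1064 kip·in.
Critical point at (x, y) = (4.4, 5.25) from centroid. f_tx = M·y/J = 10.88 kip/in; f_ty = M·x/J = 9.115 kip/in.
Resultant f_max = √[f_tx² + (f_v + f_ty)²] = √[10.88² + (5.911 + 9.115)²] = 18.55 kip/in.
Capacity per unit length: φr_n = 0.75 × 0.6 × 60 × (0.707 × 0.75) = 14.32 kip/in.
18.55 > 14.32 → NOT adequate.

f_max ≈ 18.5 kip/in; NOT adequate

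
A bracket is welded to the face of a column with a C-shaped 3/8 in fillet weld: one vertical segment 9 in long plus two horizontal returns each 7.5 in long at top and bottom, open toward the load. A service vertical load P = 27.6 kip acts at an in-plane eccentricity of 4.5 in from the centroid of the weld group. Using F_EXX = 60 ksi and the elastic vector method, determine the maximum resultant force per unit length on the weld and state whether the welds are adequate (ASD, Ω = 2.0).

Total weld length L_w = 24 in. Treat welds as unit-width lines.
Centroid: x̄ = 2×7.5×3.75 / 24 = 2.344 in from the vertical weld.
Polar moment about centroid: J = I_x + I_y = [9³/12 + 2×7.5×4.5²] + [9×2.344² + 2(7.5³/12 + 7.5×1.406²)] = 513.9 in³.
Direct shear f_v = P/L_w = 27.6 / 24 = 1.15 kip/in (vertical).
Torsion M = P·e = 27.6 × 4.5 = 124.2 kip·in.
Critical point at (x, y) = (5.156, 4.5) from centroid. f_tx = M·y/J = 1.088 kip/in; f_ty = M·x/J = 1.246 kip/in.
Resultant f_max = √[f_tx² + (f_v + f_ty)²] = √[1.088² + (1.15 + 1.246)²] = 2.631 kip/in.
Capacity per unit length: r_n/Ω = (1/2.0) × 0.6 × 60 × (0.707 × 0.375) = 4.772 kip/in.
2.631 ≤ 4.772 → adequate.

f_max ≈ 2.63 kip/in; adequate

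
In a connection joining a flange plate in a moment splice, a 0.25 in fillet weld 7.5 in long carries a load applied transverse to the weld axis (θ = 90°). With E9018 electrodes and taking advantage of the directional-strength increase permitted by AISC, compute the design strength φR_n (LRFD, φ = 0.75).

φR_n ≈ 80.5 kips

E90XX → F_EXX = 90 ksi.
t_e = 0.707 × 0.25 = 0.1767 in; A_we = 0.1767 × 7.5 = 1.326 in².
Directional factor: 1.0 + 0.5 sin^1.5(90°) = 1.5.
F_nw = 0.6 × 90 × 1.5 = 81 ksi.
φR_n = 0.75 × 81 × 1.326 = 80.53 kips.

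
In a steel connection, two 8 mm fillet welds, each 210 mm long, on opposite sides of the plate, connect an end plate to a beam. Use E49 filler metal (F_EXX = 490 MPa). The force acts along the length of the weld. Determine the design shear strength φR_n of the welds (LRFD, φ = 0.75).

Effective throat t_e = 0.707 × 8 = 5.656 mm.
Total length L = 420 mm; A_we = 5.656 × 420 = 2376 mm².
F_nw = 0.6 F_EXX = 0.6 × 490 = 294 MPa.
φR_n = 0.75 × 294 × 2376 × 10⁻³ = 523.8 kN.

φR_n ≈ 524 kN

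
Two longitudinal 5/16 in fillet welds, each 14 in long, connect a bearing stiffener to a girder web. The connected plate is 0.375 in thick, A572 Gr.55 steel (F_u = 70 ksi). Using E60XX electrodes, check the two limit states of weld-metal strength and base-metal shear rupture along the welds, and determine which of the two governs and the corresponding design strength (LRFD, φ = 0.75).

φR_n ≈ 167 kip (weld metal governs)

E60XX → F_EXX = 60 ksi.
t_e = 0.707 × 0.3125 = 0.2209 in; L = 28 in.
Weld metal: φR_n = 0.75 × 0.6 × 60 × 0.2209 × 28 = 167 kip.
Base metal (shear rupture): φR_n = 0.75 × 0.6 × 70 × 0.375 × 28 = 330.8 kip.
Governing: weld metal.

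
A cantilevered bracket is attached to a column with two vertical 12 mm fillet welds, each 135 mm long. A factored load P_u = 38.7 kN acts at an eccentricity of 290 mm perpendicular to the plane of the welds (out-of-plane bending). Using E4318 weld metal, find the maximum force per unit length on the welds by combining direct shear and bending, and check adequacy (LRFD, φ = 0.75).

f_max ≈ 1850 N/mm; NOT adequate

E43XX → F_EXX = 430 MPa.
L_w = 2 × 135 = 270 mm; section modulus (unit throat) S = 2 × L²/6 = 6075 mm².
Direct shear f_v = P/L_w = 38.7×10³/270 = 143.3 N/mm.
Moment M = P × e = 38.7×10³ × 290 = 11223000 N·mm; bending f_b = M/S = 1847 N/mm.
f_max = √(f_v² + f_b²) = √(143.3² + 1847²) = 1853 N/mm.
φr_n = 0.75 × 0.6 × 430 × (0.707 × 12) = 1642 N/mm → NOT adequate.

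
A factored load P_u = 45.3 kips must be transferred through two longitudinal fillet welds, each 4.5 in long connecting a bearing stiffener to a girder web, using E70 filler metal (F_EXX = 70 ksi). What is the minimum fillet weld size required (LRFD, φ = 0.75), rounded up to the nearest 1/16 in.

w = 1/4 in

Total weld length L = 9 in.
Required throat t_e = P_u / (φ × 0.6 F_EXX × L) = 45.3 / (0.75 × 0.6 × 70 × 9) = 0.1598 in.
Required leg w = t_e / 0.707 = 0.226 in → use 1/4 in.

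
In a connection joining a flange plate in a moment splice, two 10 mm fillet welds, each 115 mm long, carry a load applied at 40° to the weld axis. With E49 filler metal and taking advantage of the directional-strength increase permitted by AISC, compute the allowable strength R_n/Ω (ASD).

E49XX → F_EXX = 490 MPa.
t_e = 0.707 × 10 = 7.07 mm; A_we = 7.07 × 230 = 1626 mm².
Directional factor: 1.0 + 0.5 sin^1.5(40°) = 1.258.
F_nw = 0.6 × 490 × 1.258 = 369.8 MPa.
R_n/Ω = (369.8 × 1626) / 2.0 × 10⁻³ = 300.6 kN.

R_n/Ω ≈ 301 kN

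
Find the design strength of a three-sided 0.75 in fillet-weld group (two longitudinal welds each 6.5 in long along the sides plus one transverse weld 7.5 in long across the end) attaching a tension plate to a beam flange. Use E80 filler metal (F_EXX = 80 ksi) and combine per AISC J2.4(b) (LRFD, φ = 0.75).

φR_n ≈ 426 kips

t_e = 0.707 × 0.75 = 0.5302 in.
R_nwl = 0.6 × 80 × 0.5302 × 13 = 330.9 kips (longitudinal, 2 welds).
R_nwt = 0.6 × 80 × 0.5302 × 7.5 = 190.9 kips (transverse, base value).
(i) R_nwl + R_nwt = 521.8 kips; (ii) 0.85 R_nwl + 1.5 R_nwt = 567.6 kips.
R_n = max = 567.6 kips [governs: (ii)]; φR_n = 425.7 kips.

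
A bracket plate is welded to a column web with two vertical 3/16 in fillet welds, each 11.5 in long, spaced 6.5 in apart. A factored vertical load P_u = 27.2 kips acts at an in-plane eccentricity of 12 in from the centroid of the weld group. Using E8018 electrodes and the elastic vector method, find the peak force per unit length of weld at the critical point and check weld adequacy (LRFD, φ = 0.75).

f_max ≈ 5.03 kip/in; NOT adequate

E80XX → F_EXX = 80 ksi.
Total weld length L_w = 23 in. Treat welds as unit-width lines.
Polar moment about centroid: J = 2[d³/12 + d(b/2)²] = 2[11.5³/12 + 11.5×3.25²] = 496.4 in³.
Direct shear f_v = P/L_w = 27.2 / 23 = 1.183 kip/in (vertical).
Torsion M = P·e = 27.2 × 12 = 326.4 kip·in.
Critical point at (x, y) = (3.25, 5.75) from centroid. f_tx = M·y/J = 3.781 kip/in; f_ty = M·x/J = 2.137 kip/in.
Resultant f_max = √[f_tx² + (f_v + f_ty)²] = √[3.781² + (1.183 + 2.137)²] = 5.031 kip/in.
Capacity per unit length: φr_n = 0.75 × 0.6 × 80 × (0.707 × 0.1875) = 4.772 kip/in.
5.031 > 4.772 → NOT adequate.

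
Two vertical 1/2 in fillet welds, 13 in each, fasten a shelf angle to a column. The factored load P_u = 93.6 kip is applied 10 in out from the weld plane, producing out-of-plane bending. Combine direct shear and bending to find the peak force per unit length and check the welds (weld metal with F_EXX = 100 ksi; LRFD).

L_w = 2 × 13 = 26 in; section modulus (unit throat) S = 2 × L²/6 = 56.33 in².
Direct shear f_v = P/L_w = 93.6/26 = 3.6 kip/in.
Moment M = P × e = 93.6 × 10 = 936 kip·in; bending f_b = M/S = 16.62 kip/in.
f_max = √(f_v² + f_b²) = √(3.6² + 16.62²) = 17 kip/in.
φr_n = 0.75 × 0.6 × 100 × (0.707 × 0.5) = 15.91 kip/in → NOT adequate.

f_max ≈ 17 kip/in; NOT adequate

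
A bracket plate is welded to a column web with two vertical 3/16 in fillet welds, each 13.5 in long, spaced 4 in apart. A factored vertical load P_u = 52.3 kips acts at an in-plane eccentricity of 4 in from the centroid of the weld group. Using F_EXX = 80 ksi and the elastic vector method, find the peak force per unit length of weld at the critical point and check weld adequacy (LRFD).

f_max ≈ 3.87 kip/in; adequate

Total weld length L_w = 27 in. Treat welds as unit-width lines.
Polar moment about centroid: J = 2[d³/12 + d(b/2)²] = 2[13.5³/12 + 13.5×2²] = 518.1 in³.
Direct shear f_v = P/L_w = 52.3 / 27 = 1.937 kip/in (vertical).
Torsion M = P·e = 52.3 × 4 = 209.2 kip·in.
Critical point at (x, y) = (2, 6.75) from centroid. f_tx = M·y/J = 2.726 kip/in; f_ty = M·x/J = 0.8076 kip/in.
Resultant f_max = √[f_tx² + (f_v + f_ty)²] = √[2.726² + (1.937 + 0.8076)²] = 3.868 kip/in.
Capacity per unit length: φr_n = 0.75 × 0.6 × 80 × (0.707 × 0.1875) = 4.772 kip/in.
3.868 ≤ 4.772 → adequate.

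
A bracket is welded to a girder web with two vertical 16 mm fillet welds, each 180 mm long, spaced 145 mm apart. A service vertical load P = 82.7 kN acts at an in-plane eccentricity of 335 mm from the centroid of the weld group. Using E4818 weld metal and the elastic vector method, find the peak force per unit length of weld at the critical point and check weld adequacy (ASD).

E48XX → F_EXX = 480 MPa.
Total weld length L_w = 360 mm. Treat welds as unit-width lines.
Polar moment about centroid: J = 2[d³/12 + d(b/2)²] = 2[180³/12 + 180×72.5²] = 2864000 mm³.
Direct shear f_v = P/L_w = 82.7×10³ / 360 = 229.7 N/mm (vertical).
Torsion M = P·e = 82.7×10³ × 335 = 27704000 N·mm.
Critical point at (x, y) = (72.5, 90) from centroid. f_tx = M·y/J = 870.5 N/mm; f_ty = M·x/J = 701.3 N/mm.
Resultant f_max = √[f_tx² + (f_v + f_ty)²] = √[870.5² + (229.7 + 701.3)²] = 1275 N/mm.
Capacity per unit length: r_n/Ω = (1/2.0) × 0.6 × 480 × (0.707 × 16) = 1629 N/mm.
1275 ≤ 1629 → adequate.

f_max ≈ 1270 N/mm; adequate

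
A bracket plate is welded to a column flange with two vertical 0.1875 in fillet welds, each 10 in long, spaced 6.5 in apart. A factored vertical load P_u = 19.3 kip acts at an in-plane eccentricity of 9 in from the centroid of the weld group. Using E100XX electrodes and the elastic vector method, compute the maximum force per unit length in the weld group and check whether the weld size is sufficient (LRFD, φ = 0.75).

E100XX → F_EXX = 100 ksi.
Total weld length L_w = 20 in. Treat welds as unit-width lines.
Polar moment about centroid: J = 2[d³/12 + d(b/2)²] = 2[10³/12 + 10×3.25²] = 377.9 in³.
Direct shear f_v = P/L_w = 19.3 / 20 = 0.965 kip/in (vertical).
Torsion M = P·e = 19.3 × 9 = 173.7 kip·in.
Critical point at (x, y) = (3.25, 5) from centroid. f_tx = M·y/J = 2.298 kip/in; f_ty = M·x/J = 1.494 kip/in.
Resultant f_max = √[f_tx² + (f_v + f_ty)²] = √[2.298² + (0.965 + 1.494)²] = 3.366 kip/in.
Capacity per unit length: φr_n = 0.75 × 0.6 × 100 × (0.707 × 0.1875) = 5.965 kip/in.
3.366 ≤ 5.965 → adequate.

f_max ≈ 3.37 kip/in; adequate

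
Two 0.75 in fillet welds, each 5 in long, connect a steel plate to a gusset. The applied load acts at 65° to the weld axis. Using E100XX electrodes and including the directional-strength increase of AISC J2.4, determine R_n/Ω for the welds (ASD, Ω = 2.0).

R_n/Ω ≈ 228 kips

E100XX → F_EXX = 100 ksi.
t_e = 0.707 × 0.75 = 0.5302 in; A_we = 0.5302 × 10 = 5.303 in².
Directional factor: 1.0 + 0.5 sin^1.5(65°) = 1.431.
F_nw = 0.6 × 100 × 1.431 = 85.88 ksi.
R_n/Ω = (85.88 × 5.303) / 2.0 = 227.7 kips.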